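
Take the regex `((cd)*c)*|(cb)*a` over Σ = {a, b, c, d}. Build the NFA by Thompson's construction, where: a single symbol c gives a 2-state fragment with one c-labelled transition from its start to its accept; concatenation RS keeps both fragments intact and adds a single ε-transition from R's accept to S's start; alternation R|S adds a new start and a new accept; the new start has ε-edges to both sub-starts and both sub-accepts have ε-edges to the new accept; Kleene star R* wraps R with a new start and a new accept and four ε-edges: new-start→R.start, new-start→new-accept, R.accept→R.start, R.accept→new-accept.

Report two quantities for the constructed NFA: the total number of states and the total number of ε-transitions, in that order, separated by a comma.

20, 20

Per subexpression:
Each of the 6 symbol leaves contributes 2 states and 0 ε-transitions.
  cd = 4 states, 1 ε-transition
  (cd)* = 6 states, 5 ε-transitions
  (cd)*c = 8 states, 6 ε-transitions
  ((cd)*c)* = 10 states, 10 ε-transitions
  cb = 4 states, 1 ε-transition
  (cb)* = 6 states, 5 ε-transitions
  (cb)*a = 8 states, 6 ε-transitions
  ((cd)*c)*|(cb)*a = 20 states, 20 ε-transitions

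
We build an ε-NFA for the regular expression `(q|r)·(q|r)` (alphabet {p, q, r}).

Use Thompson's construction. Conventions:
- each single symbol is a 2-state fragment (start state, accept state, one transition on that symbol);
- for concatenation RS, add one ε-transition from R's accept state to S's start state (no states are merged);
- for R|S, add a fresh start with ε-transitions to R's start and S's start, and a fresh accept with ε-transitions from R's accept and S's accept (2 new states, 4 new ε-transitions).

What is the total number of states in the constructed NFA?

12

Recursing over subexpressions:
Each of the 4 symbol leaves contributes a 2-state fragment.
  q|r : 6 states
  q|r : 6 states
  (q|r)·(q|r) : 12 states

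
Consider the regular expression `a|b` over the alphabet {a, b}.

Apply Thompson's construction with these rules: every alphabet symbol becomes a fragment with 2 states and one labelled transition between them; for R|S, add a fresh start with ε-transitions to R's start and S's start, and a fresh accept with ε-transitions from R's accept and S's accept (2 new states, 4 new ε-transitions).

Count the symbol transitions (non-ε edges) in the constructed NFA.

Bottom-up over the parse tree:
Each of the 2 symbol leaves contributes exactly 1 symbol transition.
  a|b : 2 symbol transitions

2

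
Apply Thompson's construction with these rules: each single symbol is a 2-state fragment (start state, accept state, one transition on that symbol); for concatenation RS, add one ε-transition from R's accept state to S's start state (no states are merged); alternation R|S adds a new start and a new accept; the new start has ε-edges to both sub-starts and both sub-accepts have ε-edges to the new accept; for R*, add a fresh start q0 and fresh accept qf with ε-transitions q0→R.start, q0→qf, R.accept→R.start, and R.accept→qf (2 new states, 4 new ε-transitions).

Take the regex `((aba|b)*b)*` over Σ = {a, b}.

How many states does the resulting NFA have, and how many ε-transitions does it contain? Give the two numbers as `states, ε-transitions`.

16, 15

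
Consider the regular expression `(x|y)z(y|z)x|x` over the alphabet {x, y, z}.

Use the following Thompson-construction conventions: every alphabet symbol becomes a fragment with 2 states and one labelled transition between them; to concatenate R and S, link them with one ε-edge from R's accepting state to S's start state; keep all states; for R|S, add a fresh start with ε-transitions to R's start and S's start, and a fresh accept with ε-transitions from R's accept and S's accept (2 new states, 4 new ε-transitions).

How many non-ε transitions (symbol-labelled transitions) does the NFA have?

By structural recursion:
Each of the 7 symbol leaves contributes exactly 1 symbol transition.
  x|y : 2 symbol transitions
  y|z : 2 symbol transitions
  (x|y)z(y|z)x : 6 symbol transitions
  (x|y)z(y|z)x|x : 7 symbol transitions

7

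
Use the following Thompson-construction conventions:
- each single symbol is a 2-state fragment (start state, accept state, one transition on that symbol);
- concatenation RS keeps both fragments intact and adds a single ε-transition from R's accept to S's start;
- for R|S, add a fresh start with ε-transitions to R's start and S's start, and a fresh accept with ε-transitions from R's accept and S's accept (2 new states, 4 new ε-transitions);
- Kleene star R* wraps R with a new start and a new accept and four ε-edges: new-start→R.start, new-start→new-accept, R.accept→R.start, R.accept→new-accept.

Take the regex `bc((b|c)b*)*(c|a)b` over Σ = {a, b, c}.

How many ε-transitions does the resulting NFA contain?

Per subexpression:
Each of the 8 symbol leaves contributes 0 ε-transitions.
  b|c = 4 ε-transitions
  b* = 4 ε-transitions
  (b|c)b* = 9 ε-transitions
  ((b|c)b*)* = 13 ε-transitions
  c|a = 4 ε-transitions
  bc((b|c)b*)*(c|a)b = 21 ε-transitions

21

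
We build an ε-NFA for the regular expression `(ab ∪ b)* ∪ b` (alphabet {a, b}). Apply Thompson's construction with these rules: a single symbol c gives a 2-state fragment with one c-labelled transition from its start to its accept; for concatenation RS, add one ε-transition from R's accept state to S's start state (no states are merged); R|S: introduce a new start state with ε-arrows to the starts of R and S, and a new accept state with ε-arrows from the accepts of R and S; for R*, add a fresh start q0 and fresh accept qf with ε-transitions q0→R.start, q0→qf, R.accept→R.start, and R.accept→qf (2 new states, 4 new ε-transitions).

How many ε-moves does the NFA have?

Building bottom-up:
Each of the 4 symbol leaves contributes 0 ε-transitions.
  ab = 1 ε-transition
  ab ∪ b = 5 ε-transitions
  (ab ∪ b)* = 9 ε-transitions
  (ab ∪ b)* ∪ b = 13 ε-transitions

13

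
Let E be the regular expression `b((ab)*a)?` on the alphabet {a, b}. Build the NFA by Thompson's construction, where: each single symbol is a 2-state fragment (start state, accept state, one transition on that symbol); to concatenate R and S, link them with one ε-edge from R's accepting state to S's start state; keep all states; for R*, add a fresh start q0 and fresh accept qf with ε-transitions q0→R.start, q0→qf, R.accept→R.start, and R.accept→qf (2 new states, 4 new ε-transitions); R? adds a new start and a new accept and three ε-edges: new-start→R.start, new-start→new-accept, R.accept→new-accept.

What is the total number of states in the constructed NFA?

12

By structural recursion:
Each of the 4 symbol leaves contributes a 2-state fragment.
  ab — 4 states
  (ab)* — 6 states
  (ab)*a — 8 states
  ((ab)*a)? — 10 states
  b((ab)*a)? — 12 states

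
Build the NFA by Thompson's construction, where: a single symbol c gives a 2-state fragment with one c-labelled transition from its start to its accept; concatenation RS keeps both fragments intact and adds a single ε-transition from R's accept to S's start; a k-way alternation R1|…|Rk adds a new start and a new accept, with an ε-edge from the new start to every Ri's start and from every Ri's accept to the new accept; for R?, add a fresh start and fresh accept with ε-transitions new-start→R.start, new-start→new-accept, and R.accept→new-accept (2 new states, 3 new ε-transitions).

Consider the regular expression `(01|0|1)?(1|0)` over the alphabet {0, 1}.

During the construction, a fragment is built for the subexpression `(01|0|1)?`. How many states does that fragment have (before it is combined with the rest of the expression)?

12

Fragment for `(01|0|1)?`:
Each of the 4 symbol leaves contributes a 2-state fragment.
  01 — 4 states
  01|0|1 — 10 states
  (01|0|1)? — 12 states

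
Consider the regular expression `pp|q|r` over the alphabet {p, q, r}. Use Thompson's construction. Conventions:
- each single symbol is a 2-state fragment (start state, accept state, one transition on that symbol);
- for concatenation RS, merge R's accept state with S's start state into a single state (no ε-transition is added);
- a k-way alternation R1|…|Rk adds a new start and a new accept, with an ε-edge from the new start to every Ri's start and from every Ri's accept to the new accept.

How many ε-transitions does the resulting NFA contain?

Building bottom-up:
Each of the 4 symbol leaves contributes 0 ε-transitions.
  pp : 0 ε-transitions
  pp|q|r : 6 ε-transitions

6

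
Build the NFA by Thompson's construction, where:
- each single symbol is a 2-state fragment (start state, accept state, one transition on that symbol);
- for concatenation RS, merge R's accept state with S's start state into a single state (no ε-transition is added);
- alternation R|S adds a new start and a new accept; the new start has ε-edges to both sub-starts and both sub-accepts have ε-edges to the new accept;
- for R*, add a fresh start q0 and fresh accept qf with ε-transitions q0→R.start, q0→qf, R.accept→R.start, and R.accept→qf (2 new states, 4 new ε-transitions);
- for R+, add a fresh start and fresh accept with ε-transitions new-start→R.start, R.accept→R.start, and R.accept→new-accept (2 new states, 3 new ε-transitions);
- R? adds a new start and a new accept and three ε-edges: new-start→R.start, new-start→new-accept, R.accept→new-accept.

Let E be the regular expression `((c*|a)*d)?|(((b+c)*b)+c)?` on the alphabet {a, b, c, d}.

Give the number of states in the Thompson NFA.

Recursing over subexpressions:
Each of the 7 symbol leaves contributes a 2-state fragment.
  c* : 4 states
  c*|a : 8 states
  (c*|a)* : 10 states
  (c*|a)*d : 11 states
  ((c*|a)*d)? : 13 states
  b+ : 4 states
  b+c : 5 states
  (b+c)* : 7 states
  (b+c)*b : 8 states
  ((b+c)*b)+ : 10 states
  ((b+c)*b)+c : 11 states
  (((b+c)*b)+c)? : 13 states
  ((c*|a)*d)?|(((b+c)*b)+c)? : 28 states

28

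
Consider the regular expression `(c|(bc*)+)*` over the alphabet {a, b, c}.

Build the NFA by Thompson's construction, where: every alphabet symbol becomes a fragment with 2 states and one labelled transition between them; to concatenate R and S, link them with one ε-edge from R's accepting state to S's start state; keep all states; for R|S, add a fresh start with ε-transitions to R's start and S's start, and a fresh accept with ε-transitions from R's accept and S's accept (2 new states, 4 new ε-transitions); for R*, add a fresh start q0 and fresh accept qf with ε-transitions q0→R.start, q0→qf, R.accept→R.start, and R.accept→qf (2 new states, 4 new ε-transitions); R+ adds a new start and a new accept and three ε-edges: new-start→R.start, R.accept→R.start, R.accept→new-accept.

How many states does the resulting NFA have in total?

Recursing over subexpressions:
Each of the 3 symbol leaves contributes a 2-state fragment.
  c* : 4 states
  bc* : 6 states
  (bc*)+ : 8 states
  c|(bc*)+ : 12 states
  (c|(bc*)+)* : 14 states

14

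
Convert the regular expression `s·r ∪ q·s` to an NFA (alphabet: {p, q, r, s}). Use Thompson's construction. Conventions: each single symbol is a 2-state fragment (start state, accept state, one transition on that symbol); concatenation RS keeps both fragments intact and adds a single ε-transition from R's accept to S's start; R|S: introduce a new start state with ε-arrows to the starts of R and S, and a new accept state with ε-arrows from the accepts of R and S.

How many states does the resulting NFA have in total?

Bottom-up over the parse tree:
Each of the 4 symbol leaves contributes a 2-state fragment.
  s·r → 4 states
  q·s → 4 states
  s·r ∪ q·s → 10 states

10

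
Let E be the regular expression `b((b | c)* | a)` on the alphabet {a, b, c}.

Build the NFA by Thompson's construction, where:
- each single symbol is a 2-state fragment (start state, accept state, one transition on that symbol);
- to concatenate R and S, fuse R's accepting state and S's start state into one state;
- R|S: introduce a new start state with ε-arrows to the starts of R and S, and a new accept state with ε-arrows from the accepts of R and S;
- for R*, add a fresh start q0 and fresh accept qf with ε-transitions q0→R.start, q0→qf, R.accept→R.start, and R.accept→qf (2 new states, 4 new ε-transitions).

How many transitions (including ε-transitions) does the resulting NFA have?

Bottom-up over the parse tree:
Each of the 4 symbol leaves contributes 1 transition (1 symbol, 0 ε).
  b | c : 6 transitions (2 symbol, 4 ε)
  (b | c)* : 10 transitions (2 symbol, 8 ε)
  (b | c)* | a : 15 transitions (3 symbol, 12 ε)
  b((b | c)* | a) : 16 transitions (4 symbol, 12 ε)

16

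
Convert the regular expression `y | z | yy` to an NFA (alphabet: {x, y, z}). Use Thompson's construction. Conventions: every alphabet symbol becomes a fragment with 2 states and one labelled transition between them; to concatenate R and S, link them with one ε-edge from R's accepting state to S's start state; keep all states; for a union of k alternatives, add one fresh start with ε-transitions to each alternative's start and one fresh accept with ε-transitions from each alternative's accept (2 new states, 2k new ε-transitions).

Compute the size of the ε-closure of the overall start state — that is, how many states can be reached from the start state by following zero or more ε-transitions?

Work bottom-up. For each fragment F, track |ε-closure(F.start)| and whether F's accept lies in that closure (i.e. whether F accepts ε). A single-symbol fragment has closure size 1 and does not accept ε.
  yy : same as the first factor's closure: |closure| = 1
  y | z | yy : |closure| = 1 + 1 + 1 + 1 = 4 (the new accept is not ε-reachable since no branch accepts ε)

4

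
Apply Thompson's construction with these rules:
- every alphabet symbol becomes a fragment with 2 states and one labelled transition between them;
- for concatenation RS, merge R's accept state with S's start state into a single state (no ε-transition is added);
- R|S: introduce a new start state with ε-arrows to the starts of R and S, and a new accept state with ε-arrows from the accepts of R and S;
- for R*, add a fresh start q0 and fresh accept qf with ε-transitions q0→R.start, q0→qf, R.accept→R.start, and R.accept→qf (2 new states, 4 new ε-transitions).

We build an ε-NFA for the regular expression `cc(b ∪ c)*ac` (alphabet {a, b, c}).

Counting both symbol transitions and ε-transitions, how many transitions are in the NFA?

By structural recursion:
Each of the 6 symbol leaves contributes 1 transition (1 symbol, 0 ε).
  b ∪ c = 6 transitions (2 symbol, 4 ε)
  (b ∪ c)* = 10 transitions (2 symbol, 8 ε)
  cc(b ∪ c)*ac = 14 transitions (6 symbol, 8 ε)

14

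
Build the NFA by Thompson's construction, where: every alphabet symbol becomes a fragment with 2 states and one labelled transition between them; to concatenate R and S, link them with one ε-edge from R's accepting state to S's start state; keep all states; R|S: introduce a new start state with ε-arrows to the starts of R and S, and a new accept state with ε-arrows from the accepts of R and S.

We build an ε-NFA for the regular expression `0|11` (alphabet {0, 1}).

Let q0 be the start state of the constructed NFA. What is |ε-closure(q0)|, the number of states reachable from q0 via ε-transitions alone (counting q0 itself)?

Let C(F) = |ε-closure(F.start)| within fragment F, and note whether F accepts ε. Symbol fragments have C = 1 and do not accept ε. Then:
  11 → |closure| equals the left operand's closure size = 1 (its accept is not ε-reachable, so the closure stops there)
  0|11 → new start ε-reaches every alternative's start; none of them accept ε, so the new accept is not reached: |closure| = 1 + 1 + 1 = 3

3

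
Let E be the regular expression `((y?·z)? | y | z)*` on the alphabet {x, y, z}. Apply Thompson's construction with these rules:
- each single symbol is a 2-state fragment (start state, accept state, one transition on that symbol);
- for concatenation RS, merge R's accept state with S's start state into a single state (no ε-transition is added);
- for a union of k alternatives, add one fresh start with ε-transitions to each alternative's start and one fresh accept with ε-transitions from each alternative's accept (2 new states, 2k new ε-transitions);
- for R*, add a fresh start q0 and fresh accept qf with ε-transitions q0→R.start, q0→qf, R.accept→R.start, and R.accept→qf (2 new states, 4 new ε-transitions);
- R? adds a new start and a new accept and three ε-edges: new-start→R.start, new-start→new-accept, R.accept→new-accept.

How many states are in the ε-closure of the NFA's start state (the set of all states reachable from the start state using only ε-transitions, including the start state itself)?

Compute the ε-closure size of each fragment's start state recursively; a symbol fragment's start has no outgoing ε-edge, so its closure is just itself (size 1).
  y? — new start has ε-edges to the inner start and to the new accept, so |ε-closure| = 2 + 1 = 3
  y?·z — |ε-closure| = 3 + (1−1) = 3 (closure spills across the concat boundary because the left factor accepts ε)
  (y?·z)? — new start has ε-edges to the inner start and to the new accept, so |ε-closure| = 2 + 3 = 5
  (y?·z)? | y | z — |ε-closure| = 1 (new start) + (5 + 1 + 1) + 1 (new accept, since some branch ε-reaches its own accept) = 9
  ((y?·z)? | y | z)* — new start has ε-edges to the inner start and to the new accept, so |ε-closure| = 2 + 9 = 11

11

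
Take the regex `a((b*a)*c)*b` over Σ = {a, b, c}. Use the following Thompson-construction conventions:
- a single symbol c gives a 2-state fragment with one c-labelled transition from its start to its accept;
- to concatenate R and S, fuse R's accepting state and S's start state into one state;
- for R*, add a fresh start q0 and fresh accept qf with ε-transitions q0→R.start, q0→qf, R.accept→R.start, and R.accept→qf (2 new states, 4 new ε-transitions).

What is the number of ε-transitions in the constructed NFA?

Building bottom-up:
Each of the 5 symbol leaves contributes 0 ε-transitions.
  b* = 4 ε-transitions
  b*a = 4 ε-transitions
  (b*a)* = 8 ε-transitions
  (b*a)*c = 8 ε-transitions
  ((b*a)*c)* = 12 ε-transitions
  a((b*a)*c)*b = 12 ε-transitions

12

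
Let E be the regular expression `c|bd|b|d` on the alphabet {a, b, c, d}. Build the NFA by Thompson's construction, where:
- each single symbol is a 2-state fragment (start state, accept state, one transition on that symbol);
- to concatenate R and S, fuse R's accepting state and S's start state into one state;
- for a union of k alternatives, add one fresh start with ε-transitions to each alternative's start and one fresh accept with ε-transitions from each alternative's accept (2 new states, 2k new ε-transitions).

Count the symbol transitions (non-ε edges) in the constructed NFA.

5

Recursing over subexpressions:
Each of the 5 symbol leaves contributes exactly 1 symbol transition.
  bd → 2 symbol transitions
  c|bd|b|d → 5 symbol transitions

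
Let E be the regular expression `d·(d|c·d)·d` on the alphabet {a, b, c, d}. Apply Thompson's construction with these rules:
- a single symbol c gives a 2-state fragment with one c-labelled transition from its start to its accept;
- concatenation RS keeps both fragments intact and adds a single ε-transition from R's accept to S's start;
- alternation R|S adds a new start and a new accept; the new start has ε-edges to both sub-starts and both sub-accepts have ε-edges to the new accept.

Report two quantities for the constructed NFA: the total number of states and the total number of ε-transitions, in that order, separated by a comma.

Bottom-up over the parse tree:
Each of the 5 symbol leaves contributes 2 states and 0 ε-transitions.
  c·d = 4 states, 1 ε-transition
  d|c·d = 8 states, 5 ε-transitions
  d·(d|c·d)·d = 12 states, 7 ε-transitions

12, 7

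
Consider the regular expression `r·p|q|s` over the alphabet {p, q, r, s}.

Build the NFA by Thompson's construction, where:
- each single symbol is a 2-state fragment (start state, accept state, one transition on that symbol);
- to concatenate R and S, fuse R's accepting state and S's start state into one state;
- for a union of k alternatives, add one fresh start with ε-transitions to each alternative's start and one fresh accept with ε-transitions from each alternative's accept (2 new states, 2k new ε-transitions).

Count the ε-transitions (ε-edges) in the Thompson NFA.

6

Recursing over subexpressions:
Each of the 4 symbol leaves contributes 0 ε-transitions.
  r·p — 0 ε-transitions
  r·p|q|s — 6 ε-transitions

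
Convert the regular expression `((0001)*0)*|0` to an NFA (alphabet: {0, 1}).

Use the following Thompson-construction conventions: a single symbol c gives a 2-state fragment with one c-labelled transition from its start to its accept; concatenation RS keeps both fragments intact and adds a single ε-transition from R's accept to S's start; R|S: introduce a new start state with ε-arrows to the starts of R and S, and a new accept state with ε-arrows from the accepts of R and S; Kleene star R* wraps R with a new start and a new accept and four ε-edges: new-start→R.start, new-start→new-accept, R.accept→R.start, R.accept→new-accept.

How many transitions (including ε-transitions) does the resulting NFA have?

22

Recursing over subexpressions:
Each of the 6 symbol leaves contributes 1 transition (1 symbol, 0 ε).
  0001 = 7 transitions (4 symbol, 3 ε)
  (0001)* = 11 transitions (4 symbol, 7 ε)
  (0001)*0 = 13 transitions (5 symbol, 8 ε)
  ((0001)*0)* = 17 transitions (5 symbol, 12 ε)
  ((0001)*0)*|0 = 22 transitions (6 symbol, 16 ε)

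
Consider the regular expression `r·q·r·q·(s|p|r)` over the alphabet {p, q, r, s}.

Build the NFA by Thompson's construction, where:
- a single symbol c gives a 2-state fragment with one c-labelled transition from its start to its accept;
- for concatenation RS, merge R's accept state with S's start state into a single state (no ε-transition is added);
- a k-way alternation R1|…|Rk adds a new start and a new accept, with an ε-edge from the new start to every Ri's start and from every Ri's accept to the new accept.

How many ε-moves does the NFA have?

Recursing over subexpressions:
Each of the 7 symbol leaves contributes 0 ε-transitions.
  s|p|r — 6 ε-transitions
  r·q·r·q·(s|p|r) — 6 ε-transitions

6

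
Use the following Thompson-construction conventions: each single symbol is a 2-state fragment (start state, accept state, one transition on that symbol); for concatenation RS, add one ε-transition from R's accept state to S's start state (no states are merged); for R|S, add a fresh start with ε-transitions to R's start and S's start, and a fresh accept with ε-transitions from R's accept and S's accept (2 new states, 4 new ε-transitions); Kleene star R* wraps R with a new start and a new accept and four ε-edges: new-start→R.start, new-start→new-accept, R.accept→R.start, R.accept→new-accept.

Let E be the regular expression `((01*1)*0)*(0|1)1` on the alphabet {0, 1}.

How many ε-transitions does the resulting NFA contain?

21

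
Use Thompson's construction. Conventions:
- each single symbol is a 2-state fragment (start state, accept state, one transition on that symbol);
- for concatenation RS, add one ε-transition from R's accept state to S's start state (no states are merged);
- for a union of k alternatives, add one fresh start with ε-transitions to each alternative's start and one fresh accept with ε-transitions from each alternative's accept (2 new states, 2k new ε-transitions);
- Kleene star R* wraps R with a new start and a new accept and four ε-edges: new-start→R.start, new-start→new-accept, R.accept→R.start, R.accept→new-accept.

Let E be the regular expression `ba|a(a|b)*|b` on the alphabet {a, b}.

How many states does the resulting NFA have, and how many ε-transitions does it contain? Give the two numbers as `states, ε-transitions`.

18, 16

Building bottom-up:
Each of the 6 symbol leaves contributes 2 states and 0 ε-transitions.
  ba : 4 states, 1 ε-transition
  a|b : 6 states, 4 ε-transitions
  (a|b)* : 8 states, 8 ε-transitions
  a(a|b)* : 10 states, 9 ε-transitions
  ba|a(a|b)*|b : 18 states, 16 ε-transitions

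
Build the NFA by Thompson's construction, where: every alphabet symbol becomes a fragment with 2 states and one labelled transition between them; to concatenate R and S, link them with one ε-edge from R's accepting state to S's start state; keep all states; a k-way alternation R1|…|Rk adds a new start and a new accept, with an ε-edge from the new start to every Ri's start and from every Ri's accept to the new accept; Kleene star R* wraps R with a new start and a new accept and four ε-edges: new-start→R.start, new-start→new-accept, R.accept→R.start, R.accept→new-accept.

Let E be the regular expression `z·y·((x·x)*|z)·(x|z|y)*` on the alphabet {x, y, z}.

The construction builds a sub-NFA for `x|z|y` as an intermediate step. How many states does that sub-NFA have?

8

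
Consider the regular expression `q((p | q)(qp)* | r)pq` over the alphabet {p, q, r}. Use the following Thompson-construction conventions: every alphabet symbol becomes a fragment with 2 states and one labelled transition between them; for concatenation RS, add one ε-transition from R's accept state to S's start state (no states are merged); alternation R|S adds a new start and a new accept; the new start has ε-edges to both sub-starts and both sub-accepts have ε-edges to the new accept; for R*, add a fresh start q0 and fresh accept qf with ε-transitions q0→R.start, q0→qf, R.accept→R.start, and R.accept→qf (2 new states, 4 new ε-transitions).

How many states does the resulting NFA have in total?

Building bottom-up:
Each of the 8 symbol leaves contributes a 2-state fragment.
  p | q = 6 states
  qp = 4 states
  (qp)* = 6 states
  (p | q)(qp)* = 12 states
  (p | q)(qp)* | r = 16 states
  q((p | q)(qp)* | r)pq = 22 states

22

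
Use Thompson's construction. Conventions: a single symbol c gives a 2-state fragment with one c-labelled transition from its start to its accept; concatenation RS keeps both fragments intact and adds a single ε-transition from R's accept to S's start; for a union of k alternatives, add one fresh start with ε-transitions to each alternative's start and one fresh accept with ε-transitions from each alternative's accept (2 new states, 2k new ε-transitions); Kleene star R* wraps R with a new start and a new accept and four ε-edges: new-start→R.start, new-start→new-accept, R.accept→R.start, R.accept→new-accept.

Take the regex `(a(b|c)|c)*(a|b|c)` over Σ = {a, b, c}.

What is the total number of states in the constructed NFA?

22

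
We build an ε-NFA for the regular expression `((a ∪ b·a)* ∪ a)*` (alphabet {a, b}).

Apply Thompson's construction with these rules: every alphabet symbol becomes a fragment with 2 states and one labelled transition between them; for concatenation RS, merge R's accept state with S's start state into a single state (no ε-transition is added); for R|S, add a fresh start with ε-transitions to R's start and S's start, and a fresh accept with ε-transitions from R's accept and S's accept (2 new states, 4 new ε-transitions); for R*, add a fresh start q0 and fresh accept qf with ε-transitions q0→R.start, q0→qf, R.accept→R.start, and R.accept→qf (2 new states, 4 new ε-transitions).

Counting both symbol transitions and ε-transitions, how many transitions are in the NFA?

Recursing over subexpressions:
Each of the 4 symbol leaves contributes 1 transition (1 symbol, 0 ε).
  b·a → 2 transitions (2 symbol, 0 ε)
  a ∪ b·a → 7 transitions (3 symbol, 4 ε)
  (a ∪ b·a)* → 11 transitions (3 symbol, 8 ε)
  (a ∪ b·a)* ∪ a → 16 transitions (4 symbol, 12 ε)
  ((a ∪ b·a)* ∪ a)* → 20 transitions (4 symbol, 16 ε)

20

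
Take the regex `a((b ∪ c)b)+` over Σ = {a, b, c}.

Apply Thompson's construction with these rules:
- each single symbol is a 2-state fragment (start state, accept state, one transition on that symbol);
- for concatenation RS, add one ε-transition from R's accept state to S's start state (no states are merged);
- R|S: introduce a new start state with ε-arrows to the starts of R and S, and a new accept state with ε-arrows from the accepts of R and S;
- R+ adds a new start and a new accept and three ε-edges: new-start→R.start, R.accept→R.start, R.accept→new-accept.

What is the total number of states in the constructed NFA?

Bottom-up over the parse tree:
Each of the 4 symbol leaves contributes a 2-state fragment.
  b ∪ c → 6 states
  (b ∪ c)b → 8 states
  ((b ∪ c)b)+ → 10 states
  a((b ∪ c)b)+ → 12 states

12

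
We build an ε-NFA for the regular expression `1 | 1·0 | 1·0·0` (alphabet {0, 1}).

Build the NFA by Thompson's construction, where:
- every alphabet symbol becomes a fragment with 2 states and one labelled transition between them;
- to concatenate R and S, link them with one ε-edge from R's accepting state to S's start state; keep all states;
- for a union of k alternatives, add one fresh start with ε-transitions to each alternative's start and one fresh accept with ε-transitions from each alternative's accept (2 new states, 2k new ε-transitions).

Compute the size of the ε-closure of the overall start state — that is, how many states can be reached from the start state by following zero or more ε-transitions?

4

Compute the ε-closure size of each fragment's start state recursively; a symbol fragment's start has no outgoing ε-edge, so its closure is just itself (size 1).
  1·0 — same as the first factor's closure: |closure| = 1
  1·0·0 — same as the first factor's closure: |closure| = 1
  1 | 1·0 | 1·0·0 — |closure| = 1 + 1 + 1 + 1 = 4 (the new accept is not ε-reachable since no branch accepts ε)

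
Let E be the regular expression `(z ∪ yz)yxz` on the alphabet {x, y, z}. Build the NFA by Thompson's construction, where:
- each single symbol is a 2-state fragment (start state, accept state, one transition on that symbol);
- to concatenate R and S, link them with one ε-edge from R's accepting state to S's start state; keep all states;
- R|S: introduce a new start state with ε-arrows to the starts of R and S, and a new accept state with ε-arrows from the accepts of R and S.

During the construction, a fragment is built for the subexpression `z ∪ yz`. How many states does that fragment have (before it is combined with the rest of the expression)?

Fragment for `z ∪ yz`:
Each of the 3 symbol leaves contributes a 2-state fragment.
  yz → 4 states
  z ∪ yz → 8 states

8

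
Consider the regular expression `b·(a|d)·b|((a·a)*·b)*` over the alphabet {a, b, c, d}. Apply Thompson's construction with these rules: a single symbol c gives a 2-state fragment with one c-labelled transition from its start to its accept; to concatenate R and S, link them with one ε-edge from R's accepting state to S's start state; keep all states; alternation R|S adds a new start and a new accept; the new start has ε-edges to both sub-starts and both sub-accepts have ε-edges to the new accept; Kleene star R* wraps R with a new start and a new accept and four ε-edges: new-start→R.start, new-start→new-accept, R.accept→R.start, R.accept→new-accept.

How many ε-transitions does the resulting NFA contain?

By structural recursion:
Each of the 7 symbol leaves contributes 0 ε-transitions.
  a|d : 4 ε-transitions
  b·(a|d)·b : 6 ε-transitions
  a·a : 1 ε-transition
  (a·a)* : 5 ε-transitions
  (a·a)*·b : 6 ε-transitions
  ((a·a)*·b)* : 10 ε-transitions
  b·(a|d)·b|((a·a)*·b)* : 20 ε-transitions

20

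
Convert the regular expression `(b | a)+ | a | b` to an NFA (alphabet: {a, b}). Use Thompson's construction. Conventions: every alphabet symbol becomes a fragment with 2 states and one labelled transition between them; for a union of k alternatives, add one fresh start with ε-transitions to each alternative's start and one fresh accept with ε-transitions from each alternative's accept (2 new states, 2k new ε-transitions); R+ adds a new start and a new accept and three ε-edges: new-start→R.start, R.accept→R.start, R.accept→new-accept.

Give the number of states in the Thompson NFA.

Per subexpression:
Each of the 4 symbol leaves contributes a 2-state fragment.
  b | a — 6 states
  (b | a)+ — 8 states
  (b | a)+ | a | b — 14 states

14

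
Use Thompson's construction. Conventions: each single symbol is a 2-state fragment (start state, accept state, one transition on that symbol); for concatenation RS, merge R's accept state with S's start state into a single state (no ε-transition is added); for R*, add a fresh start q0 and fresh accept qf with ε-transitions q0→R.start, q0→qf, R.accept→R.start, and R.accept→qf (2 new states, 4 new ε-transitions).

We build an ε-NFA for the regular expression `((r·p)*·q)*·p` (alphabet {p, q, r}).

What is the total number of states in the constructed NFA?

9

By structural recursion:
Each of the 4 symbol leaves contributes a 2-state fragment.
  r·p → 3 states
  (r·p)* → 5 states
  (r·p)*·q → 6 states
  ((r·p)*·q)* → 8 states
  ((r·p)*·q)*·p → 9 states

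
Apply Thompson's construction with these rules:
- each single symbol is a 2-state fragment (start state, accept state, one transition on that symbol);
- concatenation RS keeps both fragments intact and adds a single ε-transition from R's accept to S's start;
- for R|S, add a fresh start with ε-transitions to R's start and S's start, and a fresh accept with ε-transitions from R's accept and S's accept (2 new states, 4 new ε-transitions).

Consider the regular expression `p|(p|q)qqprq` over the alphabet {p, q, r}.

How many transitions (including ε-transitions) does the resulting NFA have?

21

Bottom-up over the parse tree:
Each of the 8 symbol leaves contributes 1 transition (1 symbol, 0 ε).
  p|q → 6 transitions (2 symbol, 4 ε)
  (p|q)qqprq → 16 transitions (7 symbol, 9 ε)
  p|(p|q)qqprq → 21 transitions (8 symbol, 13 ε)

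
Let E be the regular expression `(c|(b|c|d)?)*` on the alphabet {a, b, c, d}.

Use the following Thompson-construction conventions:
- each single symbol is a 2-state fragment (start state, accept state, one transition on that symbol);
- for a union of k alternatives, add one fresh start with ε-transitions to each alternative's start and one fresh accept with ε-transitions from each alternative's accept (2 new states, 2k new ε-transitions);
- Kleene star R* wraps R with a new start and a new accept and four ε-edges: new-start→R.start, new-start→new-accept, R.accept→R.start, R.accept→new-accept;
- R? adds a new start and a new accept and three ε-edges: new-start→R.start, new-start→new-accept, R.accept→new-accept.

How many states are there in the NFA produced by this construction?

Per subexpression:
Each of the 4 symbol leaves contributes a 2-state fragment.
  b|c|d → 8 states
  (b|c|d)? → 10 states
  c|(b|c|d)? → 14 states
  (c|(b|c|d)?)* → 16 states

16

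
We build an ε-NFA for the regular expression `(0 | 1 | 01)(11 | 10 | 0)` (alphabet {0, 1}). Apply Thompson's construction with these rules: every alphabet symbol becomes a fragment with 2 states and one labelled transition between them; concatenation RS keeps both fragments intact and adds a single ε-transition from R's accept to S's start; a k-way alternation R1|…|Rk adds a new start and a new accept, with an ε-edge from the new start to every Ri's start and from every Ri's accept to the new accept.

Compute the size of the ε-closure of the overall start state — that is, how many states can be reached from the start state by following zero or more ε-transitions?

4

Let C(F) = |ε-closure(F.start)| within fragment F, and note whether F accepts ε. Symbol fragments have C = 1 and do not accept ε. Then:
  01 — same as the first factor's closure: |closure| = 1
  0 | 1 | 01 — new start ε-reaches every alternative's start; none of them accept ε, so the new accept is not reached: |closure| = 1 + 1 + 1 + 1 = 4
  11 — same as the first factor's closure: |closure| = 1
  10 — same as the first factor's closure: |closure| = 1
  11 | 10 | 0 — |closure| = 1 + 1 + 1 + 1 = 4 (the new accept is not ε-reachable since no branch accepts ε)
  (0 | 1 | 01)(11 | 10 | 0) — |closure| equals the left operand's closure size = 4 (its accept is not ε-reachable, so the closure stops there)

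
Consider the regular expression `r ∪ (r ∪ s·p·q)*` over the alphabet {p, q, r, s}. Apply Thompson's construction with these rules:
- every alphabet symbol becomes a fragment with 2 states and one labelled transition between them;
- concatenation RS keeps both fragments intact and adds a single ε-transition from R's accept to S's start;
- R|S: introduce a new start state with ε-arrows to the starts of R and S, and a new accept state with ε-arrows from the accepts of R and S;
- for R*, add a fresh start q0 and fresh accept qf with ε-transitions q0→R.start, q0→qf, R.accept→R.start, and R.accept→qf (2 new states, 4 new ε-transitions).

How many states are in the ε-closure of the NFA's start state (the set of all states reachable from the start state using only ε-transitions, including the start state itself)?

8

Compute the ε-closure size of each fragment's start state recursively; a symbol fragment's start has no outgoing ε-edge, so its closure is just itself (size 1).
  s·p·q — C equals the left operand's closure size = 1 (its accept is not ε-reachable, so the closure stops there)
  r ∪ s·p·q — new start ε-reaches every alternative's start; none of them accept ε, so the new accept is not reached: C = 1 + 1 + 1 = 3
  (r ∪ s·p·q)* — the star's fresh start ε-reaches both the body's start and the fresh accept: C = 2 + 3 = 5
  r ∪ (r ∪ s·p·q)* — C = 1 (new start) + (1 + 5) + 1 (new accept, since some branch ε-reaches its own accept) = 8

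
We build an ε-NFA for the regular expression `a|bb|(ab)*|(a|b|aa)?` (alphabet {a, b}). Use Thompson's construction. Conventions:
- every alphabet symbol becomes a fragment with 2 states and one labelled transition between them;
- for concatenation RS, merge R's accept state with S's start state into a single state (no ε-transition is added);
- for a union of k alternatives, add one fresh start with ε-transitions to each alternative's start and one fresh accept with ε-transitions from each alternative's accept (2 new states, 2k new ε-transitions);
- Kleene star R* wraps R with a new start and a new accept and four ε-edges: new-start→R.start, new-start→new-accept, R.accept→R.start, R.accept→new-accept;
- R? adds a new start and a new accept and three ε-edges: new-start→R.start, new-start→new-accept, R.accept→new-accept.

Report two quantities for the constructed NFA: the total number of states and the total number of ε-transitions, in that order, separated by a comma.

Building bottom-up:
Each of the 9 symbol leaves contributes 2 states and 0 ε-transitions.
  bb → 3 states, 0 ε-transitions
  ab → 3 states, 0 ε-transitions
  (ab)* → 5 states, 4 ε-transitions
  aa → 3 states, 0 ε-transitions
  a|b|aa → 9 states, 6 ε-transitions
  (a|b|aa)? → 11 states, 9 ε-transitions
  a|bb|(ab)*|(a|b|aa)? → 23 states, 21 ε-transitions

23, 21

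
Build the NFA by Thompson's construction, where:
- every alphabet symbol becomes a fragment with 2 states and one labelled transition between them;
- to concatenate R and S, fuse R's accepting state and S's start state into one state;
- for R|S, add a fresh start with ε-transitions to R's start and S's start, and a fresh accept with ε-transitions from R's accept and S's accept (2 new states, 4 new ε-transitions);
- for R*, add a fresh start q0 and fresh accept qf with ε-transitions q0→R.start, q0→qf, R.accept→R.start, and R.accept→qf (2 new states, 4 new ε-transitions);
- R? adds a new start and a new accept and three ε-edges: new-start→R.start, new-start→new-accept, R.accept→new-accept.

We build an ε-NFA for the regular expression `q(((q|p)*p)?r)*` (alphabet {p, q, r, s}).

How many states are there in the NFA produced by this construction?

15

Bottom-up over the parse tree:
Each of the 5 symbol leaves contributes a 2-state fragment.
  q|p → 6 states
  (q|p)* → 8 states
  (q|p)*p → 9 states
  ((q|p)*p)? → 11 states
  ((q|p)*p)?r → 12 states
  (((q|p)*p)?r)* → 14 states
  q(((q|p)*p)?r)* → 15 states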